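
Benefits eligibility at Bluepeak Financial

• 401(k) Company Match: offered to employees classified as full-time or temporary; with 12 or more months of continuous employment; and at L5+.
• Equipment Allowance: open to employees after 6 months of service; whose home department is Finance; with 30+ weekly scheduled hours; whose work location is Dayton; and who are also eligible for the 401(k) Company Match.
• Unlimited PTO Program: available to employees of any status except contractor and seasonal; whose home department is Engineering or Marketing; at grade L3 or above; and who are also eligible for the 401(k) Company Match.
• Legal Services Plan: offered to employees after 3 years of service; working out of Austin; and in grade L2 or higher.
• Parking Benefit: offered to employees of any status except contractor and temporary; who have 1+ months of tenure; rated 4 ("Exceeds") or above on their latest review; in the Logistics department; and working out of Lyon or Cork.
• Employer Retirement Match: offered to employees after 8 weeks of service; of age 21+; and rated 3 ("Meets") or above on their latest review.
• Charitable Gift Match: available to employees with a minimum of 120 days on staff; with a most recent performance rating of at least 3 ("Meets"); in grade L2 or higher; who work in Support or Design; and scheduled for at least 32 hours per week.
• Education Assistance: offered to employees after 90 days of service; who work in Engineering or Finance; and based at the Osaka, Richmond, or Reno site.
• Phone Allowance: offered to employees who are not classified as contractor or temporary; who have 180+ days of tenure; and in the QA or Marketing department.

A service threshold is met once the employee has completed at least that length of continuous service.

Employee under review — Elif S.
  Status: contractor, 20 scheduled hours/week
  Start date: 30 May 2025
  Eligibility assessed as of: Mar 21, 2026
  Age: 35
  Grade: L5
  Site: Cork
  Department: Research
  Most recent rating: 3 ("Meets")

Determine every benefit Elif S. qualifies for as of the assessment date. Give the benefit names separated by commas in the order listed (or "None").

Employer Retirement Match

Service from 30 May 2025 to Mar 21, 2026: 295 days.
401(k) Company Match — status contractor ✗ (requires full-time or temporary) → not eligible.
Equipment Allowance — service 295 days ≥ 6 months (≈180 days) ✓; dept Research ✗ → not eligible.
Unlimited PTO Program — status contractor ✗ (excluded) → not eligible.
Legal Services Plan — service 295 days < 3 years (≈1095 days) ✗ → not eligible.
Parking Benefit — status contractor ✗ (excluded) → not eligible.
Employer Retirement Match — service 295 days ≥ 8 weeks (≈56 days) ✓; age 35 ≥ 21 ✓; rating 3 ≥ 3 ✓ → eligible.
Charitable Gift Match — service 295 days ≥ 120 days ✓; rating 3 ≥ 3 ✓; grade L5 ≥ L2 ✓; dept Research ✗ → not eligible.
Education Assistance — service 295 days ≥ 90 days ✓; dept Research ✗ → not eligible.
Phone Allowance — status contractor ✗ (excluded) → not eligible.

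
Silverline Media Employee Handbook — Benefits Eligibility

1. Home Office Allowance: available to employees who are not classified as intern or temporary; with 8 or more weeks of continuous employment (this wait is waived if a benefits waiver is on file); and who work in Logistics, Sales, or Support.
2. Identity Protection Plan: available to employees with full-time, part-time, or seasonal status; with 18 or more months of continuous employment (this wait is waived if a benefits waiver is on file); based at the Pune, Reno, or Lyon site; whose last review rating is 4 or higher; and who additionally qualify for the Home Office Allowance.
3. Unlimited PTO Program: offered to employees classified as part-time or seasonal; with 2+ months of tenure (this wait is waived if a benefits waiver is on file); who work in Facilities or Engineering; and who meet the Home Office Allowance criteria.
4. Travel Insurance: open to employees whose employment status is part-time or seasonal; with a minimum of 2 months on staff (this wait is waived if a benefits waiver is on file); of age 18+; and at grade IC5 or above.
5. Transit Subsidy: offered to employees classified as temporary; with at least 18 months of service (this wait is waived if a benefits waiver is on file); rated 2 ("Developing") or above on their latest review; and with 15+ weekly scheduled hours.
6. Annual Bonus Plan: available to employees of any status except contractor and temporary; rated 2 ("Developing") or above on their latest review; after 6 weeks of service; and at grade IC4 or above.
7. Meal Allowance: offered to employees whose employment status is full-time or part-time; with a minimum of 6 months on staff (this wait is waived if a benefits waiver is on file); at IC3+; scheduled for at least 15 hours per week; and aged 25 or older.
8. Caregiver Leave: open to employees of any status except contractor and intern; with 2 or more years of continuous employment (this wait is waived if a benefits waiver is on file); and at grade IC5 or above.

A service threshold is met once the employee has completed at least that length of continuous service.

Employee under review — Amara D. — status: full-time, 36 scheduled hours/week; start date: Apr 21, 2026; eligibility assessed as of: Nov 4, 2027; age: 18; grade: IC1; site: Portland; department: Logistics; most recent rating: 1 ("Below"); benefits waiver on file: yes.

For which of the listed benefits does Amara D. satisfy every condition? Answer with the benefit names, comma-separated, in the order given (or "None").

Service from Apr 21, 2026 to Nov 4, 2027: 562 days.
Home Office Allowance — status full-time ✓ (not excluded); benefits waiver on file ✓; dept Logistics ✓ → eligible.
Identity Protection Plan — status full-time ✓; benefits waiver on file ✓; site Portland ✗ (not Pune, Reno, or Lyon) → not eligible.
Unlimited PTO Program — status full-time ✗ (requires part-time or seasonal) → not eligible.
Travel Insurance — status full-time ✗ (requires part-time or seasonal) → not eligible.
Transit Subsidy — status full-time ✗ (requires temporary) → not eligible.
Annual Bonus Plan — status full-time ✓ (not excluded); rating 1 < 2 ✗ → not eligible.
Meal Allowance — status full-time ✓; benefits waiver on file ✓; grade IC1 < IC3 ✗ → not eligible.
Caregiver Leave — status full-time ✓ (not excluded); benefits waiver on file ✓; grade IC1 < IC5 ✗ → not eligible.

Home Office Allowance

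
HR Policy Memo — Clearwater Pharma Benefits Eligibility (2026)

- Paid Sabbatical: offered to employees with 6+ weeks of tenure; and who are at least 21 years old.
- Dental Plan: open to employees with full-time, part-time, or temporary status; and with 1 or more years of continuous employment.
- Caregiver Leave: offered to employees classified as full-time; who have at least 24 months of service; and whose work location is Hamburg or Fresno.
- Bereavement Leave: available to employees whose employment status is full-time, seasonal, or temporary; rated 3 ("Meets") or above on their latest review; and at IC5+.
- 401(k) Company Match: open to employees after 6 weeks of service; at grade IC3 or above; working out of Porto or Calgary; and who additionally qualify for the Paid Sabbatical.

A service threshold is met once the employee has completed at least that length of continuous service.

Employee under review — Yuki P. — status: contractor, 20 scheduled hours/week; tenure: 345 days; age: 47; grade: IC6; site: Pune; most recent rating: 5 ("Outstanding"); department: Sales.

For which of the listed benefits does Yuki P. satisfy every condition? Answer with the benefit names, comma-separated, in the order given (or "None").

Paid Sabbatical — service 345 days ≥ 6 weeks (≈42 days) ✓; age 47 ≥ 21 ✓ → eligible.
Dental Plan — status contractor ✗ (requires full-time, part-time, or temporary) → not eligible.
Caregiver Leave — status contractor ✗ (requires full-time) → not eligible.
Bereavement Leave — status contractor ✗ (requires full-time, seasonal, or temporary) → not eligible.
401(k) Company Match — service 345 days ≥ 6 weeks (≈42 days) ✓; grade IC6 ≥ IC3 ✓; site Pune ✗ (not Porto or Calgary) → not eligible.

Paid Sabbatical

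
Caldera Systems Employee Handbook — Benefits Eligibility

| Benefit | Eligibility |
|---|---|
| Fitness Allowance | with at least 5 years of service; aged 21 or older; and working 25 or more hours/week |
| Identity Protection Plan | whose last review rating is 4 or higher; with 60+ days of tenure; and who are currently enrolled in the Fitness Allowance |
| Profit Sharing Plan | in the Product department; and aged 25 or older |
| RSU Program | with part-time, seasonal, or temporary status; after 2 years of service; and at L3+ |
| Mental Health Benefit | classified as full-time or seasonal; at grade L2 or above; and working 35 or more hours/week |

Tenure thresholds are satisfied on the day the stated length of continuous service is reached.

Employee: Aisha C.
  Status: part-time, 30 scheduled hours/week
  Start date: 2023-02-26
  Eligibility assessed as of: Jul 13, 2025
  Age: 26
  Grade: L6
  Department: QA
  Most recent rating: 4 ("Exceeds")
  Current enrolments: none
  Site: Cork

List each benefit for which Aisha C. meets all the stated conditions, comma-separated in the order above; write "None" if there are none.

Service from 2023-02-26 to Jul 13, 2025: 868 days.
Fitness Allowance — service 868 days < 5 years (≈1825 days) ✗ → not eligible.
Identity Protection Plan — rating 4 ≥ 4 ✓; service 868 days ≥ 60 days ✓; not enrolled in Fitness Allowance ✗ → not eligible.
Profit Sharing Plan — dept QA ✗ → not eligible.
RSU Program — status part-time ✓; service 868 days ≥ 2 years (≈730 days) ✓; grade L6 ≥ L3 ✓ → eligible.
Mental Health Benefit — status part-time ✗ (requires full-time or seasonal) → not eligible.

RSU Program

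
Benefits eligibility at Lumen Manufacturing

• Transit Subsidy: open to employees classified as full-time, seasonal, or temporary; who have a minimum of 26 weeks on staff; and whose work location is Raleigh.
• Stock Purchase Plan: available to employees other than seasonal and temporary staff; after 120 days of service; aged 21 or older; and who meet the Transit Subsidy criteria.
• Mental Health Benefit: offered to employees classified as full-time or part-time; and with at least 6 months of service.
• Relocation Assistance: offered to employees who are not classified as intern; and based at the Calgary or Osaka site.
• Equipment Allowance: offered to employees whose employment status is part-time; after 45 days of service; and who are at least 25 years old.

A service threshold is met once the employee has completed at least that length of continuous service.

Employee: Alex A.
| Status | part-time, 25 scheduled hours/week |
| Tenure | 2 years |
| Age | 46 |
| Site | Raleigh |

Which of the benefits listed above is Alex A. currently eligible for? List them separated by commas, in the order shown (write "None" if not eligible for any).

Mental Health Benefit, Equipment Allowance

Transit Subsidy — status part-time ✗ (requires full-time, seasonal, or temporary) → not eligible.
Stock Purchase Plan — status part-time ✓ (not excluded); service 2 years ≥ 120 days ✓; age 46 ≥ 21 ✓; not eligible for Transit Subsidy ✗ → not eligible.
Mental Health Benefit — status part-time ✓; service 2 years ≥ 6 months (≈180 days) ✓ → eligible.
Relocation Assistance — status part-time ✓ (not excluded); site Raleigh ✗ (not Calgary or Osaka) → not eligible.
Equipment Allowance — status part-time ✓; service 2 years ≥ 45 days ✓; age 46 ≥ 25 ✓ → eligible.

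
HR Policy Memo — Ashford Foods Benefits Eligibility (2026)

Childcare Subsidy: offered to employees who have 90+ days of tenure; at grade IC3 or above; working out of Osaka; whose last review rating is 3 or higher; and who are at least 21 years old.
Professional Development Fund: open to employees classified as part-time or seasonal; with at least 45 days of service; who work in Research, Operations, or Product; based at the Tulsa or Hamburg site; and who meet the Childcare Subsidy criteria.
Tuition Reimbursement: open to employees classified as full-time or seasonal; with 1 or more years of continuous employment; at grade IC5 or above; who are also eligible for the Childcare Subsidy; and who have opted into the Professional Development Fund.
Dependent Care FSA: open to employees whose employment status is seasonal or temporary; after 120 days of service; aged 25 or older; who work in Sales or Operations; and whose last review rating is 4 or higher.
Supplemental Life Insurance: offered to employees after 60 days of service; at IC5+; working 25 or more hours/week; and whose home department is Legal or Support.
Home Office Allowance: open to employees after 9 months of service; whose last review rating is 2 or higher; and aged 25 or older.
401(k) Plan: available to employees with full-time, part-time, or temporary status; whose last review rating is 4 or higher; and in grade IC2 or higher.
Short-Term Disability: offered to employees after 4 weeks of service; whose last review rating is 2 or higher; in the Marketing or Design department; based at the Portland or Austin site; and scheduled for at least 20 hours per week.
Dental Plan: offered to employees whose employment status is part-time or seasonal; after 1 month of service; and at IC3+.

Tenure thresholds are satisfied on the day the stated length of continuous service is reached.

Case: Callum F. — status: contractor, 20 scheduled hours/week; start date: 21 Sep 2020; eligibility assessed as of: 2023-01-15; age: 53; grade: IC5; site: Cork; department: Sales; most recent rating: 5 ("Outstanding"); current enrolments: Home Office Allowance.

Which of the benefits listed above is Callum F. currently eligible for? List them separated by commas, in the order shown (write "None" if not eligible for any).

Service from 21 Sep 2020 to 2023-01-15: 846 days.
Childcare Subsidy — service 846 days ≥ 90 days ✓; grade IC5 ≥ IC3 ✓; site Cork ✗ (not Osaka) → not eligible.
Professional Development Fund — status contractor ✗ (requires part-time or seasonal) → not eligible.
Tuition Reimbursement — status contractor ✗ (requires full-time or seasonal) → not eligible.
Dependent Care FSA — status contractor ✗ (requires seasonal or temporary) → not eligible.
Supplemental Life Insurance — service 846 days ≥ 60 days ✓; grade IC5 ≥ IC5 ✓; 20 hrs/wk < 25 ✗ → not eligible.
Home Office Allowance — service 846 days ≥ 9 months (≈270 days) ✓; rating 5 ≥ 2 ✓; age 53 ≥ 25 ✓ → eligible.
401(k) Plan — status contractor ✗ (requires full-time, part-time, or temporary) → not eligible.
Short-Term Disability — service 846 days ≥ 4 weeks (≈28 days) ✓; rating 5 ≥ 2 ✓; dept Sales ✗ → not eligible.
Dental Plan — status contractor ✗ (requires part-time or seasonal) → not eligible.

Home Office Allowance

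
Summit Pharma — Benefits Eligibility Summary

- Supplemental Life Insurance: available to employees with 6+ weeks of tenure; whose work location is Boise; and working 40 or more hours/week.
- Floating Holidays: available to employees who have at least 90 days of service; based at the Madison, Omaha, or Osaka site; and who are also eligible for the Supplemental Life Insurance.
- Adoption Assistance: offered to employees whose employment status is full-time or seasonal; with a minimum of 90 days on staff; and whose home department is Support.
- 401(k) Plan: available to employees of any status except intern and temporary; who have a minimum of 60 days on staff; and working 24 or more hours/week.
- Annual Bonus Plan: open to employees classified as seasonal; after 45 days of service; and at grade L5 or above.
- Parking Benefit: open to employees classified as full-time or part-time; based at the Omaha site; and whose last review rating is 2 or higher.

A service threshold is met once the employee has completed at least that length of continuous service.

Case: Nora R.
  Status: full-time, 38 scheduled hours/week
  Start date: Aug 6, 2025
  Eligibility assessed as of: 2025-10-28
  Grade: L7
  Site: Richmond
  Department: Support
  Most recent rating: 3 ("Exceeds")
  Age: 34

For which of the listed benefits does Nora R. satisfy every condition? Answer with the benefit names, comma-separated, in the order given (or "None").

Service from Aug 6, 2025 to 2025-10-28: 83 days.
Supplemental Life Insurance — service 83 days ≥ 6 weeks (≈42 days) ✓; site Richmond ✗ (not Boise) → not eligible.
Floating Holidays — service 83 days < 90 days ✗ → not eligible.
Adoption Assistance — status full-time ✓; service 83 days < 90 days ✗ → not eligible.
401(k) Plan — status full-time ✓ (not excluded); service 83 days ≥ 60 days ✓; 38 hrs/wk ≥ 24 ✓ → eligible.
Annual Bonus Plan — status full-time ✗ (requires seasonal) → not eligible.
Parking Benefit — status full-time ✓; site Richmond ✗ (not Omaha) → not eligible.

401(k) Plan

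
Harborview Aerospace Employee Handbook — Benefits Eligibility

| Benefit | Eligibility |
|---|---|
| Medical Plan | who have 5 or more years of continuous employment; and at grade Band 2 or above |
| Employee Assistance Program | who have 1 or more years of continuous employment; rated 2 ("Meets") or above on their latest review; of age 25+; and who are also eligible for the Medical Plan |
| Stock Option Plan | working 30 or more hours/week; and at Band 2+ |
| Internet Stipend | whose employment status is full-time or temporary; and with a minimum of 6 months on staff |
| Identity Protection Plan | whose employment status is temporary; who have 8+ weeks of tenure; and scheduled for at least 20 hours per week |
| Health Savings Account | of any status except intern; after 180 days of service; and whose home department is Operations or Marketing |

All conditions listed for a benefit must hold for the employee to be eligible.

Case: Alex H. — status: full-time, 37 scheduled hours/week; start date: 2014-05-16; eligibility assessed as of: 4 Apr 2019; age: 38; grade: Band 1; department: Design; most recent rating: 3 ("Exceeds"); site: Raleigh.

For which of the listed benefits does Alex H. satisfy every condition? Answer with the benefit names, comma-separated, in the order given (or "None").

Internet Stipend

Service from 2014-05-16 to 4 Apr 2019: 1784 days.
Medical Plan — service 1784 days < 5 years (≈1825 days) ✗ → not eligible.
Employee Assistance Program — service 1784 days ≥ 1 year (≈365 days) ✓; rating 3 ≥ 2 ✓; age 38 ≥ 25 ✓; not eligible for Medical Plan ✗ → not eligible.
Stock Option Plan — 37 hrs/wk ≥ 30 ✓; grade Band 1 < Band 2 ✗ → not eligible.
Internet Stipend — status full-time ✓; service 1784 days ≥ 6 months (≈180 days) ✓ → eligible.
Identity Protection Plan — status full-time ✗ (requires temporary) → not eligible.
Health Savings Account — status full-time ✓ (not excluded); service 1784 days ≥ 180 days ✓; dept Design ✗ → not eligible.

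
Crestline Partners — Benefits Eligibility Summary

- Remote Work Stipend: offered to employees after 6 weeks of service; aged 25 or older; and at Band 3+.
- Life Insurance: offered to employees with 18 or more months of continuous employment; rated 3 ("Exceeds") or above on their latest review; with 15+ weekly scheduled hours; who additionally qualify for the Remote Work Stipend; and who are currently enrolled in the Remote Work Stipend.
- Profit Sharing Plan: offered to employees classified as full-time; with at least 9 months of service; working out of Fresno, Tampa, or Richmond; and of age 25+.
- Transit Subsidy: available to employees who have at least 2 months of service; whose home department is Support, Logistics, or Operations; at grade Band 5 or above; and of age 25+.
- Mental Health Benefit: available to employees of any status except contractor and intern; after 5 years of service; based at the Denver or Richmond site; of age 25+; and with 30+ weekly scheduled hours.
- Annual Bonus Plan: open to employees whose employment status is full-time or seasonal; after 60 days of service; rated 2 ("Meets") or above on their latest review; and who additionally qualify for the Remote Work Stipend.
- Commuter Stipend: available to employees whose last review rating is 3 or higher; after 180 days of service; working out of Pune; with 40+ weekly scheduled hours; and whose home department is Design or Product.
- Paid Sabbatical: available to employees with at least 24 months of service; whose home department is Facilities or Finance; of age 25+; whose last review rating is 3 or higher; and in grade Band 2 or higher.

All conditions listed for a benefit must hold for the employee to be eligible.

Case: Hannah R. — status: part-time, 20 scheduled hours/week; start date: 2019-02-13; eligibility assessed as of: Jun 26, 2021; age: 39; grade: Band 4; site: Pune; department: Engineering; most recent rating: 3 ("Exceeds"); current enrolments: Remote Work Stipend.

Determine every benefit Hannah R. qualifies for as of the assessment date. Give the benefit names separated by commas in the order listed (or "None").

Remote Work Stipend, Life Insurance

Service from 2019-02-13 to Jun 26, 2021: 864 days.
Remote Work Stipend — service 864 days ≥ 6 weeks (≈42 days) ✓; age 39 ≥ 25 ✓; grade Band 4 ≥ Band 3 ✓ → eligible.
Life Insurance — service 864 days ≥ 18 months (≈540 days) ✓; rating 3 ≥ 3 ✓; 20 hrs/wk ≥ 15 ✓; eligible for Remote Work Stipend ✓; enrolled in Remote Work Stipend ✓ → eligible.
Profit Sharing Plan — status part-time ✗ (requires full-time) → not eligible.
Transit Subsidy — service 864 days ≥ 2 months (≈60 days) ✓; dept Engineering ✗ → not eligible.
Mental Health Benefit — status part-time ✓ (not excluded); service 864 days < 5 years (≈1825 days) ✗ → not eligible.
Annual Bonus Plan — status part-time ✗ (requires full-time or seasonal) → not eligible.
Commuter Stipend — rating 3 ≥ 3 ✓; service 864 days ≥ 180 days ✓; site Pune ✓; 20 hrs/wk < 40 ✗ → not eligible.
Paid Sabbatical — service 864 days ≥ 24 months (≈720 days) ✓; dept Engineering ✗ → not eligible.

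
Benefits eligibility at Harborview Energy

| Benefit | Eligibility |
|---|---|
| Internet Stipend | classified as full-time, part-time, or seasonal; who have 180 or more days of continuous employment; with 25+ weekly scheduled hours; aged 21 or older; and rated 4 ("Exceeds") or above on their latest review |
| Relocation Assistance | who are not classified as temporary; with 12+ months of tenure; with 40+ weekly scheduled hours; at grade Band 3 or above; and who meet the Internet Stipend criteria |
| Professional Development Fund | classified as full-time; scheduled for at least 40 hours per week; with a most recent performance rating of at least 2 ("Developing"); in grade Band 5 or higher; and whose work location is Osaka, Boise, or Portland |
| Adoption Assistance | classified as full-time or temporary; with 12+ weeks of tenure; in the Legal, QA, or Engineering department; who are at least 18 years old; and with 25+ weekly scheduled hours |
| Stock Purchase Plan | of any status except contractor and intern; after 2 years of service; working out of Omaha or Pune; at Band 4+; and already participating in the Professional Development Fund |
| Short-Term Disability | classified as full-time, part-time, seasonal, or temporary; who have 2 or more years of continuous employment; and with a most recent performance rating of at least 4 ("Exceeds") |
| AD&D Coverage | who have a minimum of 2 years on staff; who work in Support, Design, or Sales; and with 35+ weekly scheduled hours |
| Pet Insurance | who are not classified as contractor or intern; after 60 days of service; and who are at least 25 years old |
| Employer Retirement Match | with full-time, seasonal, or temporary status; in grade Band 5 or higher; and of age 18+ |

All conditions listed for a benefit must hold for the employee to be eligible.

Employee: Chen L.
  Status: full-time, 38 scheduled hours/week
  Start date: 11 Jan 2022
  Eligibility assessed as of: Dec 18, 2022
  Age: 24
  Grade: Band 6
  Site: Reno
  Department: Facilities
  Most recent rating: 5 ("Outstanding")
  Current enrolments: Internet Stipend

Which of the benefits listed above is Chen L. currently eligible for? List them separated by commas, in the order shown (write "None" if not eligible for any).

Internet Stipend, Employer Retirement Match

Service from 11 Jan 2022 to Dec 18, 2022: 341 days.
Internet Stipend — status full-time ✓; service 341 days ≥ 180 days ✓; 38 hrs/wk ≥ 25 ✓; age 24 ≥ 21 ✓; rating 5 ≥ 4 ✓ → eligible.
Relocation Assistance — status full-time ✓ (not excluded); service 341 days < 12 months (≈360 days) ✗ → not eligible.
Professional Development Fund — status full-time ✓; 38 hrs/wk < 40 ✗ → not eligible.
Adoption Assistance — status full-time ✓; service 341 days ≥ 12 weeks (≈84 days) ✓; dept Facilities ✗ → not eligible.
Stock Purchase Plan — status full-time ✓ (not excluded); service 341 days < 2 years (≈730 days) ✗ → not eligible.
Short-Term Disability — status full-time ✓; service 341 days < 2 years (≈730 days) ✗ → not eligible.
AD&D Coverage — service 341 days < 2 years (≈730 days) ✗ → not eligible.
Pet Insurance — status full-time ✓ (not excluded); service 341 days ≥ 60 days ✓; age 24 < 25 ✗ → not eligible.
Employer Retirement Match — status full-time ✓; grade Band 6 ≥ Band 5 ✓; age 24 ≥ 18 ✓ → eligible.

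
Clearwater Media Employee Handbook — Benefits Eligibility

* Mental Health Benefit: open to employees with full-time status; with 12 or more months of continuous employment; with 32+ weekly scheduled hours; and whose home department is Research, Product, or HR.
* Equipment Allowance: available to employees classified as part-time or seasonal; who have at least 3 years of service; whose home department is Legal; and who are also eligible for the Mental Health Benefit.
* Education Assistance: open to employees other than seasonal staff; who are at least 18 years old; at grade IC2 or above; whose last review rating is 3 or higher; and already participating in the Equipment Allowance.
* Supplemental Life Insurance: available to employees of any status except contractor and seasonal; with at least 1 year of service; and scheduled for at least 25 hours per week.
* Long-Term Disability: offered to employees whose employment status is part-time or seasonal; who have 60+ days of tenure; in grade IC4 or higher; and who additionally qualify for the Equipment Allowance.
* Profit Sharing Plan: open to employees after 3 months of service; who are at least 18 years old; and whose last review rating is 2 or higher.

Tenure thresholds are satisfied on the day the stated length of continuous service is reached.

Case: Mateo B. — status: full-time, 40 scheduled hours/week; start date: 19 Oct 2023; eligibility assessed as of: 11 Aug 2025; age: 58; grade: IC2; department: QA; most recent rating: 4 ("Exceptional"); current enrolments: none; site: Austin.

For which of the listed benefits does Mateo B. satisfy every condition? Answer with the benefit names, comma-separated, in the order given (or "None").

Service from 19 Oct 2023 to 11 Aug 2025: 662 days.
Mental Health Benefit — status full-time ✓; service 662 days ≥ 12 months (≈360 days) ✓; 40 hrs/wk ≥ 32 ✓; dept QA ✗ → not eligible.
Equipment Allowance — status full-time ✗ (requires part-time or seasonal) → not eligible.
Education Assistance — status full-time ✓ (not excluded); age 58 ≥ 18 ✓; grade IC2 ≥ IC2 ✓; rating 4 ≥ 3 ✓; not enrolled in Equipment Allowance ✗ → not eligible.
Supplemental Life Insurance — status full-time ✓ (not excluded); service 662 days ≥ 1 year (≈365 days) ✓; 40 hrs/wk ≥ 25 ✓ → eligible.
Long-Term Disability — status full-time ✗ (requires part-time or seasonal) → not eligible.
Profit Sharing Plan — service 662 days ≥ 3 months (≈90 days) ✓; age 58 ≥ 18 ✓; rating 4 ≥ 2 ✓ → eligible.

Supplemental Life Insurance, Profit Sharing Plan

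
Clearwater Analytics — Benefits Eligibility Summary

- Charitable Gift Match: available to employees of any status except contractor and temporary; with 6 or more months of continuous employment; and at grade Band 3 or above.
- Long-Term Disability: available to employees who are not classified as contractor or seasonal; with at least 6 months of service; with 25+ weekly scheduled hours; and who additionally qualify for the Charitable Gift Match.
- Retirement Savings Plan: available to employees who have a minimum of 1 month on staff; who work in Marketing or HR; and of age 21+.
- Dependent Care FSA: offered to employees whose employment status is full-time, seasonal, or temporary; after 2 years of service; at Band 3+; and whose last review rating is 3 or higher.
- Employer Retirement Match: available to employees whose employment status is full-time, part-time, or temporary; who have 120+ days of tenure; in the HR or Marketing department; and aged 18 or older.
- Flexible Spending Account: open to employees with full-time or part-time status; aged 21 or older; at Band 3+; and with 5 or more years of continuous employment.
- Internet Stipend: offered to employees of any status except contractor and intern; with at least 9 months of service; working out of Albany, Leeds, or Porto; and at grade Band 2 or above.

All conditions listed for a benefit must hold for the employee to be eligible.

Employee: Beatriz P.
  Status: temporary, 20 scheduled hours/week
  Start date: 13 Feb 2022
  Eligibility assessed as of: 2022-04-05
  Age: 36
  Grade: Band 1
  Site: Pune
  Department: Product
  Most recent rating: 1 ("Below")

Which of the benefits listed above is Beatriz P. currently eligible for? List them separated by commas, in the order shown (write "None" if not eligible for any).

None

Service from 13 Feb 2022 to 2022-04-05: 51 days.
Charitable Gift Match — status temporary ✗ (excluded) → not eligible.
Long-Term Disability — status temporary ✓ (not excluded); service 51 days < 6 months (≈180 days) ✗ → not eligible.
Retirement Savings Plan — service 51 days ≥ 1 month (≈30 days) ✓; dept Product ✗ → not eligible.
Dependent Care FSA — status temporary ✓; service 51 days < 2 years (≈730 days) ✗ → not eligible.
Employer Retirement Match — status temporary ✓; service 51 days < 120 days ✗ → not eligible.
Flexible Spending Account — status temporary ✗ (requires full-time or part-time) → not eligible.
Internet Stipend — status temporary ✓ (not excluded); service 51 days < 9 months (≈270 days) ✗ → not eligible.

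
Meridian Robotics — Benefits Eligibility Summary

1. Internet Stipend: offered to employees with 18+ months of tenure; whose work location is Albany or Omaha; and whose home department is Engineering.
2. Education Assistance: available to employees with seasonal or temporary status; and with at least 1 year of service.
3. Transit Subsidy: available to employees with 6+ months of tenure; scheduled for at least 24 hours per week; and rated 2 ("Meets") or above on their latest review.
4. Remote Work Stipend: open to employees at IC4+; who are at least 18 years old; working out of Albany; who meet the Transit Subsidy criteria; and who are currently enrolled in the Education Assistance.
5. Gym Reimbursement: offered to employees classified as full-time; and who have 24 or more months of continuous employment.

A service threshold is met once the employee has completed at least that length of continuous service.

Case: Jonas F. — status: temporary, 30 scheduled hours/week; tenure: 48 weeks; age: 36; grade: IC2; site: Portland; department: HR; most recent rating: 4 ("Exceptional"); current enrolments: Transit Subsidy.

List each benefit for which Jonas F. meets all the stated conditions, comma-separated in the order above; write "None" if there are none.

Internet Stipend — service 48 weeks < 18 months (≈540 days) ✗ → not eligible.
Education Assistance — status temporary ✓; service 48 weeks < 1 year (≈365 days) ✗ → not eligible.
Transit Subsidy — service 48 weeks ≥ 6 months (≈180 days) ✓; 30 hrs/wk ≥ 24 ✓; rating 4 ≥ 2 ✓ → eligible.
Remote Work Stipend — grade IC2 < IC4 ✗ → not eligible.
Gym Reimbursement — status temporary ✗ (requires full-time) → not eligible.

Transit Subsidy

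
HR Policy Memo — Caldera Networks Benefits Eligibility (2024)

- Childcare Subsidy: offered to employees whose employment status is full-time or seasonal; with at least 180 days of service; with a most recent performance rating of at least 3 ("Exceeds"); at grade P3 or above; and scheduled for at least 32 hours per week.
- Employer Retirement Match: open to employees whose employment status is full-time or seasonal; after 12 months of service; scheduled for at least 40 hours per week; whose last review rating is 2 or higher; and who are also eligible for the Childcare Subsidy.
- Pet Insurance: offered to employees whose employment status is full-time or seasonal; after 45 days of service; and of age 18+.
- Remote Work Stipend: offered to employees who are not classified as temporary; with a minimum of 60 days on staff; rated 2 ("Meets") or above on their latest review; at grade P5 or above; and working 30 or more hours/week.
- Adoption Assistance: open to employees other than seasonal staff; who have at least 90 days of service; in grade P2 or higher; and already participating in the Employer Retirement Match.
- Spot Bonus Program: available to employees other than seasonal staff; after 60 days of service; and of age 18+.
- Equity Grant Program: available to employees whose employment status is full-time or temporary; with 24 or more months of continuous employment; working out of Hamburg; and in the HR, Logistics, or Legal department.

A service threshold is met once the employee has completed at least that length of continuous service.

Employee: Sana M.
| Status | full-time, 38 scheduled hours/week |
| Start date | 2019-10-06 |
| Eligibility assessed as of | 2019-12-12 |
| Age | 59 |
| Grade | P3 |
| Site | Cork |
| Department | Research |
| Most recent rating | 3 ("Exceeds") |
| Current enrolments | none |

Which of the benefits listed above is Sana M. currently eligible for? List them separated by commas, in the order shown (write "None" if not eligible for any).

Pet Insurance, Spot Bonus Program

Service from 2019-10-06 to 2019-12-12: 67 days.
Childcare Subsidy — status full-time ✓; service 67 days < 180 days ✗ → not eligible.
Employer Retirement Match — status full-time ✓; service 67 days < 12 months (≈360 days) ✗ → not eligible.
Pet Insurance — status full-time ✓; service 67 days ≥ 45 days ✓; age 59 ≥ 18 ✓ → eligible.
Remote Work Stipend — status full-time ✓ (not excluded); service 67 days ≥ 60 days ✓; rating 3 ≥ 2 ✓; grade P3 < P5 ✗ → not eligible.
Adoption Assistance — status full-time ✓ (not excluded); service 67 days < 90 days ✗ → not eligible.
Spot Bonus Program — status full-time ✓ (not excluded); service 67 days ≥ 60 days ✓; age 59 ≥ 18 ✓ → eligible.
Equity Grant Program — status full-time ✓; service 67 days < 24 months (≈720 days) ✗ → not eligible.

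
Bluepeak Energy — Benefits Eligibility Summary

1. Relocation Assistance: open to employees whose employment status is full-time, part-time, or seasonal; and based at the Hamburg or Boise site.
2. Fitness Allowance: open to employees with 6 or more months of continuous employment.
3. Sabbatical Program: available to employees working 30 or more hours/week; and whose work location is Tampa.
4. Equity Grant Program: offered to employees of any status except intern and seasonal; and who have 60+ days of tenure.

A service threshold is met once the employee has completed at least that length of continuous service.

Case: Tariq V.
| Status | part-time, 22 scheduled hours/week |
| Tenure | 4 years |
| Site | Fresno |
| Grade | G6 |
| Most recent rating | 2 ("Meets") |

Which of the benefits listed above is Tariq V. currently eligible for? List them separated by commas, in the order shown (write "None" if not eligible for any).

Fitness Allowance, Equity Grant Program

Relocation Assistance — status part-time ✓; site Fresno ✗ (not Hamburg or Boise) → not eligible.
Fitness Allowance — service 4 years ≥ 6 months (≈180 days) ✓ → eligible.
Sabbatical Program — 22 hrs/wk < 30 ✗ → not eligible.
Equity Grant Program — status part-time ✓ (not excluded); service 4 years ≥ 60 days ✓ → eligible.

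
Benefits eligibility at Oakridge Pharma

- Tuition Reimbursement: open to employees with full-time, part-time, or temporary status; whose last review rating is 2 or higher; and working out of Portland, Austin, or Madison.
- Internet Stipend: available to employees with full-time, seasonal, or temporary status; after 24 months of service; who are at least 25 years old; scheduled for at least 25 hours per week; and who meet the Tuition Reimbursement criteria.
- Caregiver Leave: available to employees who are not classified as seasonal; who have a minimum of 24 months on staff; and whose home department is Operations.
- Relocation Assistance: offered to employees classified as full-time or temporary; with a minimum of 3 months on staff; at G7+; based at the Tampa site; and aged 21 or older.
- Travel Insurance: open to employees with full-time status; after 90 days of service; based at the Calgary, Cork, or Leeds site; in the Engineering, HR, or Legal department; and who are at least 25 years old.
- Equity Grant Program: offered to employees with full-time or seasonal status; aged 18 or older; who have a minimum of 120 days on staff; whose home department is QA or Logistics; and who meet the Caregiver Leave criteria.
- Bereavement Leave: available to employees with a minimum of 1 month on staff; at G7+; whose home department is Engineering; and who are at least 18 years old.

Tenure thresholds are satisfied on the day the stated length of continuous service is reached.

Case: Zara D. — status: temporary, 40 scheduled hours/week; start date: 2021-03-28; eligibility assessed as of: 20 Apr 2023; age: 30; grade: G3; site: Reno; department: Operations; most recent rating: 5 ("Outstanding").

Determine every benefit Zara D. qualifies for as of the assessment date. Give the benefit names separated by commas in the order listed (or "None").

Service from 2021-03-28 to 20 Apr 2023: 753 days.
Tuition Reimbursement — status temporary ✓; rating 5 ≥ 2 ✓; site Reno ✗ (not Portland, Austin, or Madison) → not eligible.
Internet Stipend — status temporary ✓; service 753 days ≥ 24 months (≈720 days) ✓; age 30 ≥ 25 ✓; 40 hrs/wk ≥ 25 ✓; not eligible for Tuition Reimbursement ✗ → not eligible.
Caregiver Leave — status temporary ✓ (not excluded); service 753 days ≥ 24 months (≈720 days) ✓; dept Operations ✓ → eligible.
Relocation Assistance — status temporary ✓; service 753 days ≥ 3 months (≈90 days) ✓; grade G3 < G7 ✗ → not eligible.
Travel Insurance — status temporary ✗ (requires full-time) → not eligible.
Equity Grant Program — status temporary ✗ (requires full-time or seasonal) → not eligible.
Bereavement Leave — service 753 days ≥ 1 month (≈30 days) ✓; grade G3 < G7 ✗ → not eligible.

Caregiver Leave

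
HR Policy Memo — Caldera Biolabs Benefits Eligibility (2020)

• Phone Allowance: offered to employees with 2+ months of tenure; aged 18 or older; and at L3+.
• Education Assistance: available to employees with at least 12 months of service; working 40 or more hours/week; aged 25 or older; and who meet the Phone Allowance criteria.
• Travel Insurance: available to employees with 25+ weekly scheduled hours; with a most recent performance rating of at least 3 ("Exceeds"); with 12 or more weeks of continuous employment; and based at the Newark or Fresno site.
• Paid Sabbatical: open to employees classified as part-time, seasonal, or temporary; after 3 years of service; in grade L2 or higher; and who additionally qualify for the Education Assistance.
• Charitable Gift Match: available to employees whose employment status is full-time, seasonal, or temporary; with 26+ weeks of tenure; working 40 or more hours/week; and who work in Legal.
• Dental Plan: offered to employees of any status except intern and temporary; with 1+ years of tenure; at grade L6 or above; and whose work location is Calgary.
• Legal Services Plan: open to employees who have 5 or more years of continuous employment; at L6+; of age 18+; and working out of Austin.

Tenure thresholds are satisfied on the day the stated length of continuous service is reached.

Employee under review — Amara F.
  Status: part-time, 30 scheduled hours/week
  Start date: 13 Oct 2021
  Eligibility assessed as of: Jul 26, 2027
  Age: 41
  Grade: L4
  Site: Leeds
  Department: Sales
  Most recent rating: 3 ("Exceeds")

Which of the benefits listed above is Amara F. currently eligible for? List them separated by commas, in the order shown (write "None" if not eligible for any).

Phone Allowance

Service from 13 Oct 2021 to Jul 26, 2027: 2112 days.
Phone Allowance — service 2112 days ≥ 2 months (≈60 days) ✓; age 41 ≥ 18 ✓; grade L4 ≥ L3 ✓ → eligible.
Education Assistance — service 2112 days ≥ 12 months (≈360 days) ✓; 30 hrs/wk < 40 ✗ → not eligible.
Travel Insurance — 30 hrs/wk ≥ 25 ✓; rating 3 ≥ 3 ✓; service 2112 days ≥ 12 weeks (≈84 days) ✓; site Leeds ✗ (not Newark or Fresno) → not eligible.
Paid Sabbatical — status part-time ✓; service 2112 days ≥ 3 years (≈1095 days) ✓; grade L4 ≥ L2 ✓; not eligible for Education Assistance ✗ → not eligible.
Charitable Gift Match — status part-time ✗ (requires full-time, seasonal, or temporary) → not eligible.
Dental Plan — status part-time ✓ (not excluded); service 2112 days ≥ 1 year (≈365 days) ✓; grade L4 < L6 ✗ → not eligible.
Legal Services Plan — service 2112 days ≥ 5 years (≈1825 days) ✓; grade L4 < L6 ✗ → not eligible.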